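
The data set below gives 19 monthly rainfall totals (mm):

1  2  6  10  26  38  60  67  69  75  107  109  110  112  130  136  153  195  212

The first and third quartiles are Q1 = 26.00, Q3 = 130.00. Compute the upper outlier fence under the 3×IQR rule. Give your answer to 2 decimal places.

442.00

IQR = Q3 − Q1 = 130.00 − 26.00 = 104.00.
Lower fence = Q1 − 3·IQR = 26.00 − 312.00 = -286.00.
Upper fence = Q3 + 3·IQR = 130.00 + 312.00 = 442.00.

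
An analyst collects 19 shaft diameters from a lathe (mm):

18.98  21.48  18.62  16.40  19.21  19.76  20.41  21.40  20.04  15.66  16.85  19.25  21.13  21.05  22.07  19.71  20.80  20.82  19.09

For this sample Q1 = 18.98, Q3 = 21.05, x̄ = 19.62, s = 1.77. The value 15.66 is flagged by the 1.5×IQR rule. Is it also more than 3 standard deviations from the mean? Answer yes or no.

z = (15.66 − 19.62) / 1.77 = -2.24.
|z| = 2.24 ≤ 3.

no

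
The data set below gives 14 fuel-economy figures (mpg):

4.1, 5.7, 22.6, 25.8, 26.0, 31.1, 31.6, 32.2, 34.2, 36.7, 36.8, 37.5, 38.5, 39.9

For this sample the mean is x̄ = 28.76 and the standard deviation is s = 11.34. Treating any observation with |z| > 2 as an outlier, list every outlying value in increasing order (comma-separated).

4.1, 5.7

Cutoffs at x̄ ± 2s: 28.76 ± 2·11.34 = [6.08, 51.44].
4.1: z = -2.17, |z| > 2 → outlier.
5.7: z = -2.03, |z| > 2 → outlier.
Every other value lies within [6.08, 51.44].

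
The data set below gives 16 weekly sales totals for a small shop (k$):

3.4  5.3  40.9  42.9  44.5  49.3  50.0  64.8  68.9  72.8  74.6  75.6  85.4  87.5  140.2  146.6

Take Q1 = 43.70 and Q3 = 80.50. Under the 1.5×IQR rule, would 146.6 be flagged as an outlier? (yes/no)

yes

IQR = Q3 − Q1 = 80.50 − 43.70 = 36.80.
Lower fence = Q1 − 1.5·IQR = 43.70 − 55.20 = -11.50.
Upper fence = Q3 + 1.5·IQR = 80.50 + 55.20 = 135.70.
146.6 lies above the upper fence.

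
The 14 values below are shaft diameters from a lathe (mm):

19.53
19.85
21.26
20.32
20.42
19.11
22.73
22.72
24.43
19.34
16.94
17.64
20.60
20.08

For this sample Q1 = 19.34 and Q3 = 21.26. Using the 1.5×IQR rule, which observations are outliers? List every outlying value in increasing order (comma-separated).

24.43

IQR = Q3 − Q1 = 21.26 − 19.34 = 1.92.
Lower fence = Q1 − 1.5·IQR = 19.34 − 2.88 = 16.46.
Upper fence = Q3 + 1.5·IQR = 21.26 + 2.88 = 24.14.
24.43 > 24.14 → outlier.
All remaining values lie within [16.46, 24.14].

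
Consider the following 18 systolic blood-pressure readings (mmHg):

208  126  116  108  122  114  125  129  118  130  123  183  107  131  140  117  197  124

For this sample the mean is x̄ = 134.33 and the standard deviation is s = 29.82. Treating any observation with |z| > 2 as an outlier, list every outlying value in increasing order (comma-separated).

Cutoffs at x̄ ± 2s: 134.33 ± 2·29.82 = [74.69, 193.97].
197: z = 2.10, |z| > 2 → outlier.
208: z = 2.47, |z| > 2 → outlier.
Every other value lies within [74.69, 193.97].

197, 208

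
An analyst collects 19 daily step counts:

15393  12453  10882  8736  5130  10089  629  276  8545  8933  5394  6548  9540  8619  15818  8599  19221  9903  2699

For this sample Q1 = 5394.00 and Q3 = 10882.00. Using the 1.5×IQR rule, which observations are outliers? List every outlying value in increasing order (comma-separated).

IQR = Q3 − Q1 = 10882.00 − 5394.00 = 5488.00.
Lower fence = Q1 − 1.5·IQR = 5394.00 − 8232.00 = -2838.00.
Upper fence = Q3 + 1.5·IQR = 10882.00 + 8232.00 = 19114.00.
19221 > 19114.00 → outlier.
All remaining values lie within [-2838.00, 19114.00].

19221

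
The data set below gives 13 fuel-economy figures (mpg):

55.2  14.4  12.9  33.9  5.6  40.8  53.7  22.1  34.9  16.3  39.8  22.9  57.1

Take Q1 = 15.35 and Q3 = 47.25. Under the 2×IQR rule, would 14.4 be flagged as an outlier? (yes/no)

IQR = Q3 − Q1 = 47.25 − 15.35 = 31.90.
Lower fence = Q1 − 2·IQR = 15.35 − 63.80 = -48.45.
Upper fence = Q3 + 2·IQR = 47.25 + 63.80 = 111.05.
14.4 lies within [-48.45, 111.05].

no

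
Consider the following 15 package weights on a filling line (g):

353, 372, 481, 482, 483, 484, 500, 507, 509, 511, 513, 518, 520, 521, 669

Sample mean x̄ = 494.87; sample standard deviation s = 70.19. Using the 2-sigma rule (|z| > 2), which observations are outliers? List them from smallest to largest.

Cutoffs at x̄ ± 2s: 494.87 ± 2·70.19 = [354.49, 635.25].
353: z = -2.02, |z| > 2 → outlier.
669: z = 2.48, |z| > 2 → outlier.
Every other value lies within [354.49, 635.25].

353, 669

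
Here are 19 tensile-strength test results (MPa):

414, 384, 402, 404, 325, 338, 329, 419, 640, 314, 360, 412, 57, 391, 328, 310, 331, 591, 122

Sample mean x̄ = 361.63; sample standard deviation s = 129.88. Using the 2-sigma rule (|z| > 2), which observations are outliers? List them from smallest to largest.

Cutoffs at x̄ ± 2s: 361.63 ± 2·129.88 = [101.87, 621.39].
57: z = -2.35, |z| > 2 → outlier.
640: z = 2.14, |z| > 2 → outlier.
Every other value lies within [101.87, 621.39].

57, 640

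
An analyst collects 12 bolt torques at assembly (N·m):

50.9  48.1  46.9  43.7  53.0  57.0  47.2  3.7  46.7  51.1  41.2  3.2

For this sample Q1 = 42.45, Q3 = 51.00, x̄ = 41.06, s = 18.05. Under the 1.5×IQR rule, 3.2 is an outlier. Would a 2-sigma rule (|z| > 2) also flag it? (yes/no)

z = (3.2 − 41.06) / 18.05 = -2.10.
|z| = 2.10 > 2.

yes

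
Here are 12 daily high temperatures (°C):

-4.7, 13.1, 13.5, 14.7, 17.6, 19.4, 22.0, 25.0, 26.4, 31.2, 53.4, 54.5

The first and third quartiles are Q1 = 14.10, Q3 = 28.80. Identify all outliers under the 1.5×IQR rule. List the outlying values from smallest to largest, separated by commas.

53.4, 54.5

IQR = Q3 − Q1 = 28.80 − 14.10 = 14.70.
Lower fence = Q1 − 1.5·IQR = 14.10 − 22.05 = -7.95.
Upper fence = Q3 + 1.5·IQR = 28.80 + 22.05 = 50.85.
53.4 > 50.85 → outlier.
54.5 > 50.85 → outlier.
All remaining values lie within [-7.95, 50.85].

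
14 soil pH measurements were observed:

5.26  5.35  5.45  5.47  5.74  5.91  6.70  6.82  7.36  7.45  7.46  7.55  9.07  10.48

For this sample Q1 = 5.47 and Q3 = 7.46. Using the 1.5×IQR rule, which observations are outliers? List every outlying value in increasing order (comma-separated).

10.48

IQR = Q3 − Q1 = 7.46 − 5.47 = 1.99.
Lower fence = Q1 − 1.5·IQR = 5.47 − 2.985 = 2.485.
Upper fence = Q3 + 1.5·IQR = 7.46 + 2.985 = 10.445.
10.48 > 10.445 → outlier.
All remaining values lie within [2.485, 10.445].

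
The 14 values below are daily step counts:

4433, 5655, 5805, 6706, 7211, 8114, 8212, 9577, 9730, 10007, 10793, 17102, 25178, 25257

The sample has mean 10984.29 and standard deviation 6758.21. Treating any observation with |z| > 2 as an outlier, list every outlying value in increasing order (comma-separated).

Cutoffs at x̄ ± 2s: 10984.29 ± 2·6758.21 = [-2532.13, 24500.71].
25178: z = 2.10, |z| > 2 → outlier.
25257: z = 2.11, |z| > 2 → outlier.
Every other value lies within [-2532.13, 24500.71].

25178, 25257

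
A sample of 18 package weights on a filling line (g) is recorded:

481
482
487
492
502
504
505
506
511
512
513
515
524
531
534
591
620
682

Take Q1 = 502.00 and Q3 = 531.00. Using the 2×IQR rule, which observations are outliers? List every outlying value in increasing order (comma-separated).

IQR = Q3 − Q1 = 531.00 − 502.00 = 29.00.
Lower fence = Q1 − 2·IQR = 502.00 − 58.00 = 444.00.
Upper fence = Q3 + 2·IQR = 531.00 + 58.00 = 589.00.
591 > 589.00 → outlier.
620 > 589.00 → outlier.
682 > 589.00 → outlier.
All remaining values lie within [444.00, 589.00].

591, 620, 682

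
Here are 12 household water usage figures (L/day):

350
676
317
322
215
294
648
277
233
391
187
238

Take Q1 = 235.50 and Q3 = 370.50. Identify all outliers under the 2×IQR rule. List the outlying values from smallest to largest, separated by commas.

IQR = Q3 − Q1 = 370.50 − 235.50 = 135.00.
Lower fence = Q1 − 2·IQR = 235.50 − 270.00 = -34.50.
Upper fence = Q3 + 2·IQR = 370.50 + 270.00 = 640.50.
648 > 640.50 → outlier.
676 > 640.50 → outlier.
All remaining values lie within [-34.50, 640.50].

648, 676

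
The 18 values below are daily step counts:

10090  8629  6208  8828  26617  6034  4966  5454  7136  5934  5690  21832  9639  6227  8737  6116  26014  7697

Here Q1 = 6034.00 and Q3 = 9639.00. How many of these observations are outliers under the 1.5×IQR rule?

IQR = 3605.00; fences at 6034.00 − 5407.50 = 626.50 and 9639.00 + 5407.50 = 15046.50.
Outside the cutoffs: 21832, 26014, 26617.

3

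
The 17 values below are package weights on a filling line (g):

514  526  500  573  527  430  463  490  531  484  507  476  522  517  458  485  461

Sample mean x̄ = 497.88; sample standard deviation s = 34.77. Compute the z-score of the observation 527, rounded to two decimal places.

0.84

z = (527 − 497.88) / 34.77 = 0.84.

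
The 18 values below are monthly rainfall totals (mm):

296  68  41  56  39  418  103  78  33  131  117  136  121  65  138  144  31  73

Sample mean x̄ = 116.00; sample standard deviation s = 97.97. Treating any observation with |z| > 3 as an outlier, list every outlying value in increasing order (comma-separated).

418

Cutoffs at x̄ ± 3s: 116.00 ± 3·97.97 = [-177.91, 409.91].
418: z = 3.08, |z| > 3 → outlier.
Every other value lies within [-177.91, 409.91].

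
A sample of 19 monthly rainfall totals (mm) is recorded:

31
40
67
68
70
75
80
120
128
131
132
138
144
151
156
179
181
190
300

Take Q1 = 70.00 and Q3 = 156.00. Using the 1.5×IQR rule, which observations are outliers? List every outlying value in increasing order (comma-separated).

IQR = Q3 − Q1 = 156.00 − 70.00 = 86.00.
Lower fence = Q1 − 1.5·IQR = 70.00 − 129.00 = -59.00.
Upper fence = Q3 + 1.5·IQR = 156.00 + 129.00 = 285.00.
300 > 285.00 → outlier.
All remaining values lie within [-59.00, 285.00].

300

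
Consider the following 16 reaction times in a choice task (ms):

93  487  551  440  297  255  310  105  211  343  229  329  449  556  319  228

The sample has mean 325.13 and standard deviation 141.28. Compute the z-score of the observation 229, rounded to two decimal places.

-0.68

z = (229 − 325.13) / 141.28 = -0.68.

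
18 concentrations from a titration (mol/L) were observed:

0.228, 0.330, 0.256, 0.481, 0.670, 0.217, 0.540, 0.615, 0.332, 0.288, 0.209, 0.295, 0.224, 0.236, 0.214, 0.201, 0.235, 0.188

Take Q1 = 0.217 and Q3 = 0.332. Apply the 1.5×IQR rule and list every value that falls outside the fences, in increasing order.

IQR = Q3 − Q1 = 0.332 − 0.217 = 0.115.
Lower fence = Q1 − 1.5·IQR = 0.217 − 0.1725 = 0.0445.
Upper fence = Q3 + 1.5·IQR = 0.332 + 0.1725 = 0.5045.
0.540 > 0.5045 → outlier.
0.615 > 0.5045 → outlier.
0.670 > 0.5045 → outlier.
All remaining values lie within [0.0445, 0.5045].

0.540, 0.615, 0.670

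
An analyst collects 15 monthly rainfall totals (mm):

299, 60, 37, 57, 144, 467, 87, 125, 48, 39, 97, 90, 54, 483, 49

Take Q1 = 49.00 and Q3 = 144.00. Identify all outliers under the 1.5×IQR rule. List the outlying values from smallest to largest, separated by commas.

IQR = Q3 − Q1 = 144.00 − 49.00 = 95.00.
Lower fence = Q1 − 1.5·IQR = 49.00 − 142.50 = -93.50.
Upper fence = Q3 + 1.5·IQR = 144.00 + 142.50 = 286.50.
299 > 286.50 → outlier.
467 > 286.50 → outlier.
483 > 286.50 → outlier.
All remaining values lie within [-93.50, 286.50].

299, 467, 483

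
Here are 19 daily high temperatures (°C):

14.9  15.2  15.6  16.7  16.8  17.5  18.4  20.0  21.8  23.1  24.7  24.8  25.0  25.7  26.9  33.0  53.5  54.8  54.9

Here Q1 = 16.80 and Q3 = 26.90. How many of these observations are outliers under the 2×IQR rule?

3

IQR = 10.10; fences at 16.80 − 20.20 = -3.40 and 26.90 + 20.20 = 47.10.
Outside the cutoffs: 53.5, 54.8, 54.9.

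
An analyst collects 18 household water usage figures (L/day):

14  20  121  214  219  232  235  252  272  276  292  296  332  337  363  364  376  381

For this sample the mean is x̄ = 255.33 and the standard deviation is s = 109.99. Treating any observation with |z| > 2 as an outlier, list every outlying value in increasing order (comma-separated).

14, 20

Cutoffs at x̄ ± 2s: 255.33 ± 2·109.99 = [35.35, 475.31].
14: z = -2.19, |z| > 2 → outlier.
20: z = -2.14, |z| > 2 → outlier.
Every other value lies within [35.35, 475.31].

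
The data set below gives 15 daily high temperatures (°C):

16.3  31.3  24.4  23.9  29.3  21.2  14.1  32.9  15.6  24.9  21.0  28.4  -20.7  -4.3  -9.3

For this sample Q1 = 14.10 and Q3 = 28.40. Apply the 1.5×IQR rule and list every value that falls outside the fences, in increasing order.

-20.7, -9.3

IQR = Q3 − Q1 = 28.40 − 14.10 = 14.30.
Lower fence = Q1 − 1.5·IQR = 14.10 − 21.45 = -7.35.
Upper fence = Q3 + 1.5·IQR = 28.40 + 21.45 = 49.85.
-20.7 < -7.35 → outlier.
-9.3 < -7.35 → outlier.
All remaining values lie within [-7.35, 49.85].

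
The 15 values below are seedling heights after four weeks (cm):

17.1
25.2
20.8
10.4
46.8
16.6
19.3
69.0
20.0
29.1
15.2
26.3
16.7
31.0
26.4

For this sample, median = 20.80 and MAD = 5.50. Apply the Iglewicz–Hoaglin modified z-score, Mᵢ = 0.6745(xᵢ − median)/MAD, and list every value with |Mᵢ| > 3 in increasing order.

46.8, 69.0

|Mᵢ| > 3 ⇔ |xᵢ − 20.80| > 3·5.50/0.6745 = 24.46.
So outliers lie outside [-3.66, 45.26].
46.8: M = 3.19 → outlier.
69.0: M = 5.91 → outlier.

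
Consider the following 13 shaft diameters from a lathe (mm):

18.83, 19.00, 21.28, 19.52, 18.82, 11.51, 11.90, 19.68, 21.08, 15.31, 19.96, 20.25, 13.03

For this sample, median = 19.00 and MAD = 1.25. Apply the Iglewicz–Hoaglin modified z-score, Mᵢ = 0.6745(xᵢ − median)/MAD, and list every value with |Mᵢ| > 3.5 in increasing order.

|Mᵢ| > 3.5 ⇔ |xᵢ − 19.00| > 3.5·1.25/0.6745 = 6.49.
So outliers lie outside [12.51, 25.49].
11.51: M = -4.04 → outlier.
11.90: M = -3.83 → outlier.

11.51, 11.90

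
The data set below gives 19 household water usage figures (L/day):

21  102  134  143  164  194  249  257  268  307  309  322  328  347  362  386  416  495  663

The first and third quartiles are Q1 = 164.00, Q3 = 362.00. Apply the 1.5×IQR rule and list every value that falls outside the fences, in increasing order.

IQR = Q3 − Q1 = 362.00 − 164.00 = 198.00.
Lower fence = Q1 − 1.5·IQR = 164.00 − 297.00 = -133.00.
Upper fence = Q3 + 1.5·IQR = 362.00 + 297.00 = 659.00.
663 > 659.00 → outlier.
All remaining values lie within [-133.00, 659.00].

663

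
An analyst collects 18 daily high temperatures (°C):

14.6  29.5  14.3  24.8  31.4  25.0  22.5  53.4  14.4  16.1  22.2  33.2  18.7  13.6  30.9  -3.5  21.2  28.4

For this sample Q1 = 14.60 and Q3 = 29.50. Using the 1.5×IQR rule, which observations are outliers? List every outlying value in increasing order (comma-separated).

53.4

IQR = Q3 − Q1 = 29.50 − 14.60 = 14.90.
Lower fence = Q1 − 1.5·IQR = 14.60 − 22.35 = -7.75.
Upper fence = Q3 + 1.5·IQR = 29.50 + 22.35 = 51.85.
53.4 > 51.85 → outlier.
All remaining values lie within [-7.75, 51.85].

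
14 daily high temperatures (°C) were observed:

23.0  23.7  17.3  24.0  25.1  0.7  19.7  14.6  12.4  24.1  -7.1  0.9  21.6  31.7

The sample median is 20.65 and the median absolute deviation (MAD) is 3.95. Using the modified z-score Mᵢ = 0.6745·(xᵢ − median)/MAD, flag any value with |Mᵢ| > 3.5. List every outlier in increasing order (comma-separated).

|Mᵢ| > 3.5 ⇔ |xᵢ − 20.65| > 3.5·3.95/0.6745 = 20.50.
So outliers lie outside [0.15, 41.15].
-7.1: M = -4.74 → outlier.

-7.1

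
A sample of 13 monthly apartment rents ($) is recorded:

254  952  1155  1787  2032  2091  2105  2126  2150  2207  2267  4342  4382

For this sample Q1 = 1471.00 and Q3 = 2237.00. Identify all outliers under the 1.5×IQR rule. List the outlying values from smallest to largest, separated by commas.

254, 4342, 4382

IQR = Q3 − Q1 = 2237.00 − 1471.00 = 766.00.
Lower fence = Q1 − 1.5·IQR = 1471.00 − 1149.00 = 322.00.
Upper fence = Q3 + 1.5·IQR = 2237.00 + 1149.00 = 3386.00.
254 < 322.00 → outlier.
4342 > 3386.00 → outlier.
4382 > 3386.00 → outlier.
All remaining values lie within [322.00, 3386.00].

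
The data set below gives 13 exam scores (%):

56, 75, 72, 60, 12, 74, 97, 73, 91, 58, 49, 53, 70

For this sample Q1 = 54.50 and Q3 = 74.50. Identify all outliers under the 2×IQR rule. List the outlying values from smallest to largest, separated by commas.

IQR = Q3 − Q1 = 74.50 − 54.50 = 20.00.
Lower fence = Q1 − 2·IQR = 54.50 − 40.00 = 14.50.
Upper fence = Q3 + 2·IQR = 74.50 + 40.00 = 114.50.
12 < 14.50 → outlier.
All remaining values lie within [14.50, 114.50].

12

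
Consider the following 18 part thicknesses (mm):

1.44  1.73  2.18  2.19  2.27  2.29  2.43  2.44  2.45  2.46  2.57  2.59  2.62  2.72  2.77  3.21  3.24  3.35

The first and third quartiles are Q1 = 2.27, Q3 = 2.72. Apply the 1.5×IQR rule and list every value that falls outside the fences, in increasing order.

1.44

IQR = Q3 − Q1 = 2.72 − 2.27 = 0.45.
Lower fence = Q1 − 1.5·IQR = 2.27 − 0.675 = 1.595.
Upper fence = Q3 + 1.5·IQR = 2.72 + 0.675 = 3.395.
1.44 < 1.595 → outlier.
All remaining values lie within [1.595, 3.395].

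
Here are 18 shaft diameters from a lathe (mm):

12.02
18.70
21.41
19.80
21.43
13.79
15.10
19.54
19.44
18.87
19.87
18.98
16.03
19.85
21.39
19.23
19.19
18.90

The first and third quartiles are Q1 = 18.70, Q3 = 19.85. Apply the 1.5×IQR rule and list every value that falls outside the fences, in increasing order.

12.02, 13.79, 15.10, 16.03

IQR = Q3 − Q1 = 19.85 − 18.70 = 1.15.
Lower fence = Q1 − 1.5·IQR = 18.70 − 1.725 = 16.975.
Upper fence = Q3 + 1.5·IQR = 19.85 + 1.725 = 21.575.
12.02 < 16.975 → outlier.
13.79 < 16.975 → outlier.
15.10 < 16.975 → outlier.
16.03 < 16.975 → outlier.
All remaining values lie within [16.975, 21.575].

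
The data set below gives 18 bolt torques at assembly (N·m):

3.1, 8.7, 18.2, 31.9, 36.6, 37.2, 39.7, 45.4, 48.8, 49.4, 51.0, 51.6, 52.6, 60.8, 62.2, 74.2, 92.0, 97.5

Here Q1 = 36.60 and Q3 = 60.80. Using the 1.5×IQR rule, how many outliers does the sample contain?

1

IQR = 24.20; fences at 36.60 − 36.30 = 0.30 and 60.80 + 36.30 = 97.10.
Outside the cutoffs: 97.5.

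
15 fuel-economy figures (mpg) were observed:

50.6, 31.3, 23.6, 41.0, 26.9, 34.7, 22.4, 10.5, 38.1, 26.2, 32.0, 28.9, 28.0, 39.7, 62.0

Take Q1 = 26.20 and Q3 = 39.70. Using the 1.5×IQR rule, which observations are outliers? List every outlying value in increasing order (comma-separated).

62.0

IQR = Q3 − Q1 = 39.70 − 26.20 = 13.50.
Lower fence = Q1 − 1.5·IQR = 26.20 − 20.25 = 5.95.
Upper fence = Q3 + 1.5·IQR = 39.70 + 20.25 = 59.95.
62.0 > 59.95 → outlier.
All remaining values lie within [5.95, 59.95].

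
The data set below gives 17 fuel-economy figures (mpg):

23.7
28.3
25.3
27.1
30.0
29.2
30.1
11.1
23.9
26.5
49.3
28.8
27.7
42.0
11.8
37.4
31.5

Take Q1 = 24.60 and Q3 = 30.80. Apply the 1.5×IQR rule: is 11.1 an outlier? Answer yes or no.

IQR = Q3 − Q1 = 30.80 − 24.60 = 6.20.
Lower fence = Q1 − 1.5·IQR = 24.60 − 9.30 = 15.30.
Upper fence = Q3 + 1.5·IQR = 30.80 + 9.30 = 40.10.
11.1 lies below the lower fence.

yes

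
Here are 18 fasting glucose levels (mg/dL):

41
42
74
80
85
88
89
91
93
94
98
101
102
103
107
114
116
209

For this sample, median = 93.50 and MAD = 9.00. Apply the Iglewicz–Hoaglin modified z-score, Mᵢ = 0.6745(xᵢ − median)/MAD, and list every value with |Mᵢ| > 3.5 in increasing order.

|Mᵢ| > 3.5 ⇔ |xᵢ − 93.50| > 3.5·9.00/0.6745 = 46.70.
So outliers lie outside [46.80, 140.20].
41: M = -3.93 → outlier.
42: M = -3.86 → outlier.
209: M = 8.66 → outlier.

41, 42, 209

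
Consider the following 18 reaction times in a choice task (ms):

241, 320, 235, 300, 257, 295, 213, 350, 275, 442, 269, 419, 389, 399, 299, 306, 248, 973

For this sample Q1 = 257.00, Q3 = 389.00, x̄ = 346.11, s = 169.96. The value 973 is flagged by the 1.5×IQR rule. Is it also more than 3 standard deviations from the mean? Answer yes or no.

yes

z = (973 − 346.11) / 169.96 = 3.69.
|z| = 3.69 > 3.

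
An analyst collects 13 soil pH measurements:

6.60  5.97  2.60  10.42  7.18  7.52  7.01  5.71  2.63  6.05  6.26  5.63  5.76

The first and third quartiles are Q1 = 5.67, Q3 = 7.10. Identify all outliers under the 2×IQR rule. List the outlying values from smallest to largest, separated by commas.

IQR = Q3 − Q1 = 7.10 − 5.67 = 1.43.
Lower fence = Q1 − 2·IQR = 5.67 − 2.86 = 2.81.
Upper fence = Q3 + 2·IQR = 7.10 + 2.86 = 9.96.
2.60 < 2.81 → outlier.
2.63 < 2.81 → outlier.
10.42 > 9.96 → outlier.
All remaining values lie within [2.81, 9.96].

2.60, 2.63, 10.42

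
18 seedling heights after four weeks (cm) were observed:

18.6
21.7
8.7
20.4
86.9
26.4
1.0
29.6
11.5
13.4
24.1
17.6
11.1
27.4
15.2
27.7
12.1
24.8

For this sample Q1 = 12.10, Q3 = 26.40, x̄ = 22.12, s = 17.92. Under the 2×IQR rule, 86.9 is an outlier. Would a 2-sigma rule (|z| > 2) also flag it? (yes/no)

yes

z = (86.9 − 22.12) / 17.92 = 3.61.
|z| = 3.61 > 2.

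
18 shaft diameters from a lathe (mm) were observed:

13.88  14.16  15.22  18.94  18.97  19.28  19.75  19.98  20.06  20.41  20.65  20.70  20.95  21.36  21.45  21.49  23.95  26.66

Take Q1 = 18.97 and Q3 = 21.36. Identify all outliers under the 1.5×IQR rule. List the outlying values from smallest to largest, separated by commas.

IQR = Q3 − Q1 = 21.36 − 18.97 = 2.39.
Lower fence = Q1 − 1.5·IQR = 18.97 − 3.585 = 15.385.
Upper fence = Q3 + 1.5·IQR = 21.36 + 3.585 = 24.945.
13.88 < 15.385 → outlier.
14.16 < 15.385 → outlier.
15.22 < 15.385 → outlier.
26.66 > 24.945 → outlier.
All remaining values lie within [15.385, 24.945].

13.88, 14.16, 15.22, 26.66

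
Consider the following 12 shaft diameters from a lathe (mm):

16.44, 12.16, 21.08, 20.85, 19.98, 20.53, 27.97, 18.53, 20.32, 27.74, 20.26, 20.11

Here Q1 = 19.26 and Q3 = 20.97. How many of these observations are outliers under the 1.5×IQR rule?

IQR = 1.71; fences at 19.26 − 2.565 = 16.695 and 20.97 + 2.565 = 23.535.
Outside the cutoffs: 12.16, 16.44, 27.74, 27.97.

4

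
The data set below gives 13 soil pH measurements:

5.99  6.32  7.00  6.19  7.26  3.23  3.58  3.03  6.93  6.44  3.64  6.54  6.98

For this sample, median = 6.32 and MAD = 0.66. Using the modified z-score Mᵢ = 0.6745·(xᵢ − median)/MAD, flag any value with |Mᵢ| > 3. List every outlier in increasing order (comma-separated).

|Mᵢ| > 3 ⇔ |xᵢ − 6.32| > 3·0.66/0.6745 = 2.94.
So outliers lie outside [3.38, 9.26].
3.03: M = -3.36 → outlier.
3.23: M = -3.16 → outlier.

3.03, 3.23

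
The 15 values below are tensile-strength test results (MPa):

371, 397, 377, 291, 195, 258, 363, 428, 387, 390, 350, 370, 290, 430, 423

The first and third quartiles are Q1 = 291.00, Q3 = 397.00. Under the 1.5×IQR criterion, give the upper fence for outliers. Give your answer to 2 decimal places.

IQR = Q3 − Q1 = 397.00 − 291.00 = 106.00.
Lower fence = Q1 − 1.5·IQR = 291.00 − 159.00 = 132.00.
Upper fence = Q3 + 1.5·IQR = 397.00 + 159.00 = 556.00.

556.00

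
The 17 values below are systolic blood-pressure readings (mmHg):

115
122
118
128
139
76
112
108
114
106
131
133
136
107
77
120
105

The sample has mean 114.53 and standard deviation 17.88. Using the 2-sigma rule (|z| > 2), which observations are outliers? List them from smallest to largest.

Cutoffs at x̄ ± 2s: 114.53 ± 2·17.88 = [78.77, 150.29].
76: z = -2.15, |z| > 2 → outlier.
77: z = -2.10, |z| > 2 → outlier.
Every other value lies within [78.77, 150.29].

76, 77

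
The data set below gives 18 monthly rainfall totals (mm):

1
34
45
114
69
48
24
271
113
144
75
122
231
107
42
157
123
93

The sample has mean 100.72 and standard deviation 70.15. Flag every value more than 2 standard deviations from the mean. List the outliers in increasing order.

Cutoffs at x̄ ± 2s: 100.72 ± 2·70.15 = [-39.58, 241.02].
271: z = 2.43, |z| > 2 → outlier.
Every other value lies within [-39.58, 241.02].

271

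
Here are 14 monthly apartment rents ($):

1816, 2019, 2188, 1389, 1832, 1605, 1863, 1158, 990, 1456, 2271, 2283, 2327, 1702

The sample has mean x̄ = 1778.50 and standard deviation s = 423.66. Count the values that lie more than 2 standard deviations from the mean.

Cutoffs: x̄ ± 2s = [931.18, 2625.82].
Every value lies within the cutoffs.

0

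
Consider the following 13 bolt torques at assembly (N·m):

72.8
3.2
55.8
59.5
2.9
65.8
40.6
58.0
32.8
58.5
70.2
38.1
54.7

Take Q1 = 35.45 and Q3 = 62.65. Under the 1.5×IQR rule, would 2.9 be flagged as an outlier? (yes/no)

no

IQR = Q3 − Q1 = 62.65 − 35.45 = 27.20.
Lower fence = Q1 − 1.5·IQR = 35.45 − 40.80 = -5.35.
Upper fence = Q3 + 1.5·IQR = 62.65 + 40.80 = 103.45.
2.9 lies within [-5.35, 103.45].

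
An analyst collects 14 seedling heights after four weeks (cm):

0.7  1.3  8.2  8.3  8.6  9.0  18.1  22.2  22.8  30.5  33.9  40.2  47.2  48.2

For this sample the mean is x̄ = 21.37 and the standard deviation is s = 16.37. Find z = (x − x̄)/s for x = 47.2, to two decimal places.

z = (47.2 − 21.37) / 16.37 = 1.58.

1.58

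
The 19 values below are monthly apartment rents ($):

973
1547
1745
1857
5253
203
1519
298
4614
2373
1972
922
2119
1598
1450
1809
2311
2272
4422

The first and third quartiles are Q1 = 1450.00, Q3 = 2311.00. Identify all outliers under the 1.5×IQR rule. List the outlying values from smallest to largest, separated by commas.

IQR = Q3 − Q1 = 2311.00 − 1450.00 = 861.00.
Lower fence = Q1 − 1.5·IQR = 1450.00 − 1291.50 = 158.50.
Upper fence = Q3 + 1.5·IQR = 2311.00 + 1291.50 = 3602.50.
4422 > 3602.50 → outlier.
4614 > 3602.50 → outlier.
5253 > 3602.50 → outlier.
All remaining values lie within [158.50, 3602.50].

4422, 4614, 5253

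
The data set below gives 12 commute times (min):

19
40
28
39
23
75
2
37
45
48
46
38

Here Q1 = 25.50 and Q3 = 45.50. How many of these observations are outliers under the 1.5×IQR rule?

0

IQR = 20.00; fences at 25.50 − 30.00 = -4.50 and 45.50 + 30.00 = 75.50.
Every value lies within the cutoffs.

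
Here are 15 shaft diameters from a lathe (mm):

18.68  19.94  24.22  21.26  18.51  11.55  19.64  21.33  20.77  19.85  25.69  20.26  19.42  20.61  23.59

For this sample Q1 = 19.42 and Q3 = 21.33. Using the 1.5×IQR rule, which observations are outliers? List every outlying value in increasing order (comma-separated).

IQR = Q3 − Q1 = 21.33 − 19.42 = 1.91.
Lower fence = Q1 − 1.5·IQR = 19.42 − 2.865 = 16.555.
Upper fence = Q3 + 1.5·IQR = 21.33 + 2.865 = 24.195.
11.55 < 16.555 → outlier.
24.22 > 24.195 → outlier.
25.69 > 24.195 → outlier.
All remaining values lie within [16.555, 24.195].

11.55, 24.22, 25.69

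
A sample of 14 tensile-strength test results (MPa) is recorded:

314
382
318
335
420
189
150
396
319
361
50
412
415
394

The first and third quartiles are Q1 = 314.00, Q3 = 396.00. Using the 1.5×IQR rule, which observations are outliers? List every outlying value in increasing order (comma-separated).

IQR = Q3 − Q1 = 396.00 − 314.00 = 82.00.
Lower fence = Q1 − 1.5·IQR = 314.00 − 123.00 = 191.00.
Upper fence = Q3 + 1.5·IQR = 396.00 + 123.00 = 519.00.
50 < 191.00 → outlier.
150 < 191.00 → outlier.
189 < 191.00 → outlier.
All remaining values lie within [191.00, 519.00].

50, 150, 189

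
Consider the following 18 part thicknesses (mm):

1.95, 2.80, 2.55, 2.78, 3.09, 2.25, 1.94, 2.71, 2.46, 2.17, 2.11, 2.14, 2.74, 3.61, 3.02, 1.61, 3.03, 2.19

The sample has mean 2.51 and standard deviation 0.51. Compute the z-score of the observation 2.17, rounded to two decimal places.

-0.67

z = (2.17 − 2.51) / 0.51 = -0.67.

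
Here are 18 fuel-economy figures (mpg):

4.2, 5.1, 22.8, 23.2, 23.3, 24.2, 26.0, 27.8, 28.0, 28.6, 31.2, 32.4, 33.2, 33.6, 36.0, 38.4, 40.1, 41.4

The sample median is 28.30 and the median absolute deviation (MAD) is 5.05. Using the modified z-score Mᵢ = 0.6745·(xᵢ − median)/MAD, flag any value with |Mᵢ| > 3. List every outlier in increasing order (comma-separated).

4.2, 5.1

|Mᵢ| > 3 ⇔ |xᵢ − 28.30| > 3·5.05/0.6745 = 22.46.
So outliers lie outside [5.84, 50.76].
4.2: M = -3.22 → outlier.
5.1: M = -3.10 → outlier.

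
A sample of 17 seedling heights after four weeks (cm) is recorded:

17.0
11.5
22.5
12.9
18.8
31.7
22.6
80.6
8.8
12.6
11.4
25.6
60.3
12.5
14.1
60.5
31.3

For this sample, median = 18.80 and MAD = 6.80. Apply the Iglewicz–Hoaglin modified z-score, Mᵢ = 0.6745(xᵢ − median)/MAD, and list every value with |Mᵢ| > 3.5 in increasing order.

|Mᵢ| > 3.5 ⇔ |xᵢ − 18.80| > 3.5·6.80/0.6745 = 35.29.
So outliers lie outside [-16.49, 54.09].
60.3: M = 4.12 → outlier.
60.5: M = 4.14 → outlier.
80.6: M = 6.13 → outlier.

60.3, 60.5, 80.6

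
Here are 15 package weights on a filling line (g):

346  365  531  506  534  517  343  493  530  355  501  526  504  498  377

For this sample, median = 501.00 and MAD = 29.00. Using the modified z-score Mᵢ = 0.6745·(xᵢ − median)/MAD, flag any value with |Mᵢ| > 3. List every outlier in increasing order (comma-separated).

343, 346, 355, 365

|Mᵢ| > 3 ⇔ |xᵢ − 501.00| > 3·29.00/0.6745 = 128.98.
So outliers lie outside [372.02, 629.98].
343: M = -3.67 → outlier.
346: M = -3.61 → outlier.
355: M = -3.40 → outlier.
365: M = -3.16 → outlier.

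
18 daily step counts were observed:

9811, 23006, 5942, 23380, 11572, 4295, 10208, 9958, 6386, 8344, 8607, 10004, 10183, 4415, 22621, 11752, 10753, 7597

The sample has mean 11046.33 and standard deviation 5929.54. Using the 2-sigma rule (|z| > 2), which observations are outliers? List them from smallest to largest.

23006, 23380

Cutoffs at x̄ ± 2s: 11046.33 ± 2·5929.54 = [-812.75, 22905.41].
23006: z = 2.02, |z| > 2 → outlier.
23380: z = 2.08, |z| > 2 → outlier.
Every other value lies within [-812.75, 22905.41].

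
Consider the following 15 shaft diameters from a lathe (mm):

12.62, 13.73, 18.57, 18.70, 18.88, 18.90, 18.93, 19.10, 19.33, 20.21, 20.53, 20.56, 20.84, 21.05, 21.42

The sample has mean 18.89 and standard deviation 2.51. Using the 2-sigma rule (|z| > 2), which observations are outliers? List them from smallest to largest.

12.62, 13.73

Cutoffs at x̄ ± 2s: 18.89 ± 2·2.51 = [13.87, 23.91].
12.62: z = -2.50, |z| > 2 → outlier.
13.73: z = -2.06, |z| > 2 → outlier.
Every other value lies within [13.87, 23.91].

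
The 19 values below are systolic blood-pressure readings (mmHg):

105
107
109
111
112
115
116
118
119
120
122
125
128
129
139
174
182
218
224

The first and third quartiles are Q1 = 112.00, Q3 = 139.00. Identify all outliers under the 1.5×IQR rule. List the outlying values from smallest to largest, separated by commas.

182, 218, 224

IQR = Q3 − Q1 = 139.00 − 112.00 = 27.00.
Lower fence = Q1 − 1.5·IQR = 112.00 − 40.50 = 71.50.
Upper fence = Q3 + 1.5·IQR = 139.00 + 40.50 = 179.50.
182 > 179.50 → outlier.
218 > 179.50 → outlier.
224 > 179.50 → outlier.
All remaining values lie within [71.50, 179.50].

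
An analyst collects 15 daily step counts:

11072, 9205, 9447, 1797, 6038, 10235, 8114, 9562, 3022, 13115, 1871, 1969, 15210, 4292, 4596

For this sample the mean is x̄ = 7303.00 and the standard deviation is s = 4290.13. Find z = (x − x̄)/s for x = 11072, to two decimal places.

0.88

z = (11072 − 7303.00) / 4290.13 = 0.88.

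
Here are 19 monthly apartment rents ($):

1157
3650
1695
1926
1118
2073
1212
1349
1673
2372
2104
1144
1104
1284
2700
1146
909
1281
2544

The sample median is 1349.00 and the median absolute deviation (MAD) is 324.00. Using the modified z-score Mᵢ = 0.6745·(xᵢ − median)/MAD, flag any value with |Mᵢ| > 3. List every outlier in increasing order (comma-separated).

|Mᵢ| > 3 ⇔ |xᵢ − 1349.00| > 3·324.00/0.6745 = 1441.07.
So outliers lie outside [-92.07, 2790.07].
3650: M = 4.79 → outlier.

3650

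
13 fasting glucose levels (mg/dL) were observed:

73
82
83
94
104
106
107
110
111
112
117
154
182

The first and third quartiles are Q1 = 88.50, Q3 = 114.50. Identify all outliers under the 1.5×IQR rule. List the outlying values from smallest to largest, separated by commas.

IQR = Q3 − Q1 = 114.50 − 88.50 = 26.00.
Lower fence = Q1 − 1.5·IQR = 88.50 − 39.00 = 49.50.
Upper fence = Q3 + 1.5·IQR = 114.50 + 39.00 = 153.50.
154 > 153.50 → outlier.
182 > 153.50 → outlier.
All remaining values lie within [49.50, 153.50].

154, 182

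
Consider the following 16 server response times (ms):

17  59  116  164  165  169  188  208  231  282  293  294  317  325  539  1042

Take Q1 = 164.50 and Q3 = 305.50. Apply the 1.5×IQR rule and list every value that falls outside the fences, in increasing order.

539, 1042

IQR = Q3 − Q1 = 305.50 − 164.50 = 141.00.
Lower fence = Q1 − 1.5·IQR = 164.50 − 211.50 = -47.00.
Upper fence = Q3 + 1.5·IQR = 305.50 + 211.50 = 517.00.
539 > 517.00 → outlier.
1042 > 517.00 → outlier.
All remaining values lie within [-47.00, 517.00].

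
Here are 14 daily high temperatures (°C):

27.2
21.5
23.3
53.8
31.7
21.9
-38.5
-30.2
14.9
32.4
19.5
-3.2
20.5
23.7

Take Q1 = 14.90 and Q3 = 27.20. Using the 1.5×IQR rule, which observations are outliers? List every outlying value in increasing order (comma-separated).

-38.5, -30.2, 53.8

IQR = Q3 − Q1 = 27.20 − 14.90 = 12.30.
Lower fence = Q1 − 1.5·IQR = 14.90 − 18.45 = -3.55.
Upper fence = Q3 + 1.5·IQR = 27.20 + 18.45 = 45.65.
-38.5 < -3.55 → outlier.
-30.2 < -3.55 → outlier.
53.8 > 45.65 → outlier.
All remaining values lie within [-3.55, 45.65].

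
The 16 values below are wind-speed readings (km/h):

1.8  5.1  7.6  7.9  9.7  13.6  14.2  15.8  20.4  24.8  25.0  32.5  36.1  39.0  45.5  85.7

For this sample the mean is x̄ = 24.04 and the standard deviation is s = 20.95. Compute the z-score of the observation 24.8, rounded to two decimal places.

0.04

z = (24.8 − 24.04) / 20.95 = 0.04.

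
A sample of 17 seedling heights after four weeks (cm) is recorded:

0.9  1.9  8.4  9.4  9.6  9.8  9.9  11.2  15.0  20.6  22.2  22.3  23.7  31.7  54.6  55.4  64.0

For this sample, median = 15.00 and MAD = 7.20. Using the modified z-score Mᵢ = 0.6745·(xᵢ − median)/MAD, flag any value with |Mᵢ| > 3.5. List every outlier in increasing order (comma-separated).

54.6, 55.4, 64.0

|Mᵢ| > 3.5 ⇔ |xᵢ − 15.00| > 3.5·7.20/0.6745 = 37.36.
So outliers lie outside [-22.36, 52.36].
54.6: M = 3.71 → outlier.
55.4: M = 3.78 → outlier.
64.0: M = 4.59 → outlier.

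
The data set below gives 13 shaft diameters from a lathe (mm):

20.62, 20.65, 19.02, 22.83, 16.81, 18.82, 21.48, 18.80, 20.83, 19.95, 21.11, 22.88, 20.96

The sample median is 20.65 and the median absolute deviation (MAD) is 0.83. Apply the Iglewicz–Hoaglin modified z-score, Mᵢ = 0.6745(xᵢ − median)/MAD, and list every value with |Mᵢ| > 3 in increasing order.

|Mᵢ| > 3 ⇔ |xᵢ − 20.65| > 3·0.83/0.6745 = 3.69.
So outliers lie outside [16.96, 24.34].
16.81: M = -3.12 → outlier.

16.81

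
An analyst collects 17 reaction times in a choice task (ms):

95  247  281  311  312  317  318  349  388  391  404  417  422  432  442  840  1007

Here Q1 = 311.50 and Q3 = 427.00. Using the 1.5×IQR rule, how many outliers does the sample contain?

3

IQR = 115.50; fences at 311.50 − 173.25 = 138.25 and 427.00 + 173.25 = 600.25.
Outside the cutoffs: 95, 840, 1007.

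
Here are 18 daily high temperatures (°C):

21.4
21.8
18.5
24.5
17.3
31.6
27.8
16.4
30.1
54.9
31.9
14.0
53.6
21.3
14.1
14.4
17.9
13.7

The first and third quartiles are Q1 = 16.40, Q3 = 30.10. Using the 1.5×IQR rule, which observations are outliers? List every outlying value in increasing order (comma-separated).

53.6, 54.9

IQR = Q3 − Q1 = 30.10 − 16.40 = 13.70.
Lower fence = Q1 − 1.5·IQR = 16.40 − 20.55 = -4.15.
Upper fence = Q3 + 1.5·IQR = 30.10 + 20.55 = 50.65.
53.6 > 50.65 → outlier.
54.9 > 50.65 → outlier.
All remaining values lie within [-4.15, 50.65].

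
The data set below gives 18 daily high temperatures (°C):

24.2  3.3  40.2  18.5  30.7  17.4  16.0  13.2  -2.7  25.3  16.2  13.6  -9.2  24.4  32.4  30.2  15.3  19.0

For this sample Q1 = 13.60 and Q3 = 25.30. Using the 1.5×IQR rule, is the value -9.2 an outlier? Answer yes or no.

yes

IQR = Q3 − Q1 = 25.30 − 13.60 = 11.70.
Lower fence = Q1 − 1.5·IQR = 13.60 − 17.55 = -3.95.
Upper fence = Q3 + 1.5·IQR = 25.30 + 17.55 = 42.85.
-9.2 lies below the lower fence.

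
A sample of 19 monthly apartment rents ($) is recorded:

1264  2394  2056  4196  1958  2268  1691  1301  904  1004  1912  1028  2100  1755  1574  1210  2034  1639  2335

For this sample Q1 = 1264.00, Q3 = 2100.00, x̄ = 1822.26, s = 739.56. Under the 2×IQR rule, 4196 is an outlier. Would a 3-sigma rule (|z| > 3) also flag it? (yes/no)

yes

z = (4196 − 1822.26) / 739.56 = 3.21.
|z| = 3.21 > 3.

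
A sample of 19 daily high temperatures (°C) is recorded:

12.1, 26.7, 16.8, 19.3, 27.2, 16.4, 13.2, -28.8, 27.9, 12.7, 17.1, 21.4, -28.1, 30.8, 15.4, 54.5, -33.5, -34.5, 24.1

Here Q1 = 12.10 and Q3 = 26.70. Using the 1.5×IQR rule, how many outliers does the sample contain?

5

IQR = 14.60; fences at 12.10 − 21.90 = -9.80 and 26.70 + 21.90 = 48.60.
Outside the cutoffs: -34.5, -33.5, -28.8, -28.1, 54.5.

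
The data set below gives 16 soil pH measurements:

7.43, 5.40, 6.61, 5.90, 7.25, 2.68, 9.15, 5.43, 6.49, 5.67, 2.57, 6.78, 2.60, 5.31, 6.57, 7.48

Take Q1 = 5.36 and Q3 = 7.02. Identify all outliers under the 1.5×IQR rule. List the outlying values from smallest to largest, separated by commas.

2.57, 2.60, 2.68

IQR = Q3 − Q1 = 7.02 − 5.36 = 1.66.
Lower fence = Q1 − 1.5·IQR = 5.36 − 2.49 = 2.87.
Upper fence = Q3 + 1.5·IQR = 7.02 + 2.49 = 9.51.
2.57 < 2.87 → outlier.
2.60 < 2.87 → outlier.
2.68 < 2.87 → outlier.
All remaining values lie within [2.87, 9.51].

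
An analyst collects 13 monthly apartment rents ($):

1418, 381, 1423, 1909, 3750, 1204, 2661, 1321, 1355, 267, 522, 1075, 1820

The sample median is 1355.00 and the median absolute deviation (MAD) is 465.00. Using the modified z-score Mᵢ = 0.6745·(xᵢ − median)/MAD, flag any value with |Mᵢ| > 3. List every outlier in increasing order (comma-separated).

|Mᵢ| > 3 ⇔ |xᵢ − 1355.00| > 3·465.00/0.6745 = 2068.20.
So outliers lie outside [-713.20, 3423.20].
3750: M = 3.47 → outlier.

3750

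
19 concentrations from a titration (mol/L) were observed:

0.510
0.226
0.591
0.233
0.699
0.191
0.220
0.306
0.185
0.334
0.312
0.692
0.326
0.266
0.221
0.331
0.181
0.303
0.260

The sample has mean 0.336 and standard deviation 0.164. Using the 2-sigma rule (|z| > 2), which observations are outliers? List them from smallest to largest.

Cutoffs at x̄ ± 2s: 0.336 ± 2·0.164 = [0.008, 0.664].
0.692: z = 2.17, |z| > 2 → outlier.
0.699: z = 2.21, |z| > 2 → outlier.
Every other value lies within [0.008, 0.664].

0.692, 0.699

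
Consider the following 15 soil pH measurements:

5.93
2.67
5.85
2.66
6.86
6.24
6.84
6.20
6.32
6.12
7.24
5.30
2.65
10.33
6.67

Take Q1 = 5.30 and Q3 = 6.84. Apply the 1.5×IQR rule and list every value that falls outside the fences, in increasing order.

IQR = Q3 − Q1 = 6.84 − 5.30 = 1.54.
Lower fence = Q1 − 1.5·IQR = 5.30 − 2.31 = 2.99.
Upper fence = Q3 + 1.5·IQR = 6.84 + 2.31 = 9.15.
2.65 < 2.99 → outlier.
2.66 < 2.99 → outlier.
2.67 < 2.99 → outlier.
10.33 > 9.15 → outlier.
All remaining values lie within [2.99, 9.15].

2.65, 2.66, 2.67, 10.33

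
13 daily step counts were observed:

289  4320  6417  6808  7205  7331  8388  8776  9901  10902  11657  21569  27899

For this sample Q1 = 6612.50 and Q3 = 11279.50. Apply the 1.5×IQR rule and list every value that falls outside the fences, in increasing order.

IQR = Q3 − Q1 = 11279.50 − 6612.50 = 4667.00.
Lower fence = Q1 − 1.5·IQR = 6612.50 − 7000.50 = -388.00.
Upper fence = Q3 + 1.5·IQR = 11279.50 + 7000.50 = 18280.00.
21569 > 18280.00 → outlier.
27899 > 18280.00 → outlier.
All remaining values lie within [-388.00, 18280.00].

21569, 27899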